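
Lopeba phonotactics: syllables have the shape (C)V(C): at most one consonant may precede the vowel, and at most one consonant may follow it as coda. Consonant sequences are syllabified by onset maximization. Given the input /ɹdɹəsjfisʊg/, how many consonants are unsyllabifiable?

Syllabifying with onset maximization leaves /ɹ/, /d/, /j/ stranded (at most one coda consonant is licensed; onsets are limited to one consonant).

3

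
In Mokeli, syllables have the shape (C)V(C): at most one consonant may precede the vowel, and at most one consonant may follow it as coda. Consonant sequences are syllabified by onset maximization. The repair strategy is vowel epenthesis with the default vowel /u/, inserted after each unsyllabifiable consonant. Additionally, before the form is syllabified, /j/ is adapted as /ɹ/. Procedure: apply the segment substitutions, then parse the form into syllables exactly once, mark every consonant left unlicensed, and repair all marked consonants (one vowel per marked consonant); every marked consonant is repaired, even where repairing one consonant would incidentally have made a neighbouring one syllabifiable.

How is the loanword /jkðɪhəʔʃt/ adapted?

ɹukuðɪhəʔʃutu

Substitution: /j/ → /ɹ/, giving /ɹkðɪhəʔʃt/.
The consonants /ɹ/, /k/, /ʃ/, /t/ cannot be parsed into a legal (C)V(C) syllable (at most one coda consonant is licensed; onsets are limited to one consonant).
Epenthesis after each stranded consonant: /ɹ/ → /ɹu/, /k/ → /ku/, /ʃ/ → /ʃu/, /t/ → /tu/.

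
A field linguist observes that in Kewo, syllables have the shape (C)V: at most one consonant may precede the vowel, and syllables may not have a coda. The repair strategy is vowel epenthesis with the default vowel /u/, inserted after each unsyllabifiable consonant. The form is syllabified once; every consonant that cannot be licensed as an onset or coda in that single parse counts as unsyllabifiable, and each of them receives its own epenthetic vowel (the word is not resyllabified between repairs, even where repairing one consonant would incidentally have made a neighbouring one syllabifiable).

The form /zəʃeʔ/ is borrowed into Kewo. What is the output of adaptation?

zəʃeʔu

Syllabifying with onset maximization leaves /ʔ/ stranded (no codas are permitted; onsets are limited to one consonant).
Each unlicensed consonant becomes the onset of a new syllable: /ʔ/ → /ʔu/.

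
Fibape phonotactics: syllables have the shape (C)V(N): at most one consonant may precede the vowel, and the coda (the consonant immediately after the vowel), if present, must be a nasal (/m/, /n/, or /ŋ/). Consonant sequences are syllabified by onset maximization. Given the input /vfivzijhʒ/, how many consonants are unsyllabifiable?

5

The consonants /v/, /v/, /j/, /h/, /ʒ/ cannot be parsed into a legal (C)V(N) syllable (only a nasal (/m/, /n/, or /ŋ/) is licensed in coda position; onsets are limited to one consonant).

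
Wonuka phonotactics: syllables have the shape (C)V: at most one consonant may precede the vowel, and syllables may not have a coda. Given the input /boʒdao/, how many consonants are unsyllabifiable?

The consonants /ʒ/ cannot be parsed into a legal (C)V syllable (no codas are permitted; onsets are limited to one consonant).

1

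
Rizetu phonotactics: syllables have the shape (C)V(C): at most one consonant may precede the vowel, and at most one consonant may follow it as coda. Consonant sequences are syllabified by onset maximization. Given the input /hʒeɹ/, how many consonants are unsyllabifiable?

The consonants /h/ cannot be parsed into a legal (C)V(C) syllable (at most one coda consonant is licensed; onsets are limited to one consonant).

1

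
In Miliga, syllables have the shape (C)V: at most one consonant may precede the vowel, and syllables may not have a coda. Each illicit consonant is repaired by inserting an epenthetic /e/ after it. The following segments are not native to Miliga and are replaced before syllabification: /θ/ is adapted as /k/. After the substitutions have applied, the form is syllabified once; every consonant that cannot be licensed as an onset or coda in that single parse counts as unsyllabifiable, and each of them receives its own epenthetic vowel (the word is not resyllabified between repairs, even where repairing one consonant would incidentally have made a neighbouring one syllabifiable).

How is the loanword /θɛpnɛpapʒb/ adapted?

kɛpenɛpapeʒebe

Substitution: /θ/ → /k/, giving /kɛpnɛpapʒb/.
Under (C)V, the unsyllabifiable consonants are /p/, /p/, /ʒ/, /b/ (no codas are permitted; onsets are limited to one consonant).
Epenthesis after each stranded consonant: /p/ → /pe/, /p/ → /pe/, /ʒ/ → /ʒe/, /b/ → /be/.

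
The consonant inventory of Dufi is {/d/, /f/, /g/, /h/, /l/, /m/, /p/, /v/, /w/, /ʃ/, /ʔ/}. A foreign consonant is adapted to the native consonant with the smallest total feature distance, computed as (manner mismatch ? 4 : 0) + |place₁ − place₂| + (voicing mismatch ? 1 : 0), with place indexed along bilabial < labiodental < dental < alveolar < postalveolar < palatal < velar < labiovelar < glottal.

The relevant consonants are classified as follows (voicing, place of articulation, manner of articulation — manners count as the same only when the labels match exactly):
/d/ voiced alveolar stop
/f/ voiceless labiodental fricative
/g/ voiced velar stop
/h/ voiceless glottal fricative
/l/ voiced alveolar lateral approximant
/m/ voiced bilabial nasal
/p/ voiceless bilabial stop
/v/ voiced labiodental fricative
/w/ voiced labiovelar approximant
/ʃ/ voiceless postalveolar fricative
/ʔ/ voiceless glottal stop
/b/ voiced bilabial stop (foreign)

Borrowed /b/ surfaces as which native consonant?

/p/ is closest: same manner (stop), place distance 0 (bilabial→bilabial), voicing differs (+1); total 1. Next closest is /d/ at distance 3.

p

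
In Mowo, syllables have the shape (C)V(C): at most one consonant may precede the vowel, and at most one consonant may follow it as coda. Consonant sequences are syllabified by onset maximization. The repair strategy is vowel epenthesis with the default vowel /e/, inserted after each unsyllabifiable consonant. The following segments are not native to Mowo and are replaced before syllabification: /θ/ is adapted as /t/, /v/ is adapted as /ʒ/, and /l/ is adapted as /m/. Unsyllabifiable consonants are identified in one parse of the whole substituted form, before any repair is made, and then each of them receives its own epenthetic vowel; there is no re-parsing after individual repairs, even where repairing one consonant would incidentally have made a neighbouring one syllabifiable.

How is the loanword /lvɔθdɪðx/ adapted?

meʒɔtdɪðxe

Substitution: /l/ → /m/, /v/ → /ʒ/, /θ/ → /t/, giving /mʒɔtdɪðx/.
The consonants /m/, /x/ cannot be parsed into a legal (C)V(C) syllable (at most one coda consonant is licensed; onsets are limited to one consonant).
Each unlicensed consonant becomes the onset of a new syllable: /m/ → /me/, /x/ → /xe/.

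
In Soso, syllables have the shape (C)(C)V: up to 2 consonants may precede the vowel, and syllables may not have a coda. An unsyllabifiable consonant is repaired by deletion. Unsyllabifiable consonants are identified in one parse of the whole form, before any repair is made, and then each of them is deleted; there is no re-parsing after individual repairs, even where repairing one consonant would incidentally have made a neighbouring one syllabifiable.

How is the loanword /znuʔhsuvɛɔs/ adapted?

znuhsuvɛɔ

The consonants /ʔ/, /s/ cannot be parsed into a legal (C)(C)V syllable (no codas are permitted; onsets may contain at most 2 consonants).
Each unlicensed consonant is deleted: /ʔ/, /s/.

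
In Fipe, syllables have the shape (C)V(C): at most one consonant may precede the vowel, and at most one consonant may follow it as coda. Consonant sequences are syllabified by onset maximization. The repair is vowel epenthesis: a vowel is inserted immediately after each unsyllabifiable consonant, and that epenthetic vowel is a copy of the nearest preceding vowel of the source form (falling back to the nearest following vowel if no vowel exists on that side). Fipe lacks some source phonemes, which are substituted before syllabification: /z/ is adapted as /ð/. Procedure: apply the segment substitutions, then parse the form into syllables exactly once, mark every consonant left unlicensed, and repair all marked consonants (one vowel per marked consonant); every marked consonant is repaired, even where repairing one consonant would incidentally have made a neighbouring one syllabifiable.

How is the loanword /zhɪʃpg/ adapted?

ðɪhɪʃpɪgɪ

Substitution: /z/ → /ð/, giving /ðhɪʃpg/.
Syllabifying with onset maximization leaves /ð/, /p/, /g/ stranded (at most one coda consonant is licensed; onsets are limited to one consonant).
Inserting the epenthetic vowel yields /ð/ → /ðɪ/, /p/ → /pɪ/, /g/ → /gɪ/.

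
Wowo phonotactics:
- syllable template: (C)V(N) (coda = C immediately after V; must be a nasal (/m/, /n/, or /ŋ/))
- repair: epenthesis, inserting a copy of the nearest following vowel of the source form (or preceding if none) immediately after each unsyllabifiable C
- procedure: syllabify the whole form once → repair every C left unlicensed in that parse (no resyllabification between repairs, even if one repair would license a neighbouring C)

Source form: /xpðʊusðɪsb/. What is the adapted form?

xʊpʊðʊusɪðɪsɪbɪ

The consonants /x/, /p/, /s/, /s/, /b/ cannot be parsed into a legal (C)V(N) syllable (only a nasal (/m/, /n/, or /ŋ/) is licensed in coda position; onsets are limited to one consonant).
Each unlicensed consonant becomes the onset of a new syllable: /x/ → /xʊ/, /p/ → /pʊ/, /s/ → /sɪ/, /s/ → /sɪ/, /b/ → /bɪ/.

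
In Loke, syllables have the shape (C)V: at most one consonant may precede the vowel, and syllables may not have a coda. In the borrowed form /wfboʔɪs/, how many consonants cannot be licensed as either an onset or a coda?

3

The consonants /w/, /f/, /s/ cannot be parsed into a legal (C)V syllable (no codas are permitted; onsets are limited to one consonant).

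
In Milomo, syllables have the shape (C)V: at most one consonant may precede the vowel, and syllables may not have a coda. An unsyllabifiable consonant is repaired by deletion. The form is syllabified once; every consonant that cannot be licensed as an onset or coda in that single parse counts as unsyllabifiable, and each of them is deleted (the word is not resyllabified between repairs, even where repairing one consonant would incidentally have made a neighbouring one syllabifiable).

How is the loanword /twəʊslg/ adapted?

Syllabifying with onset maximization leaves /t/, /s/, /l/, /g/ stranded (no codas are permitted; onsets are limited to one consonant).
Deletion applies to /t/, /s/, /l/, /g/.

wəʊ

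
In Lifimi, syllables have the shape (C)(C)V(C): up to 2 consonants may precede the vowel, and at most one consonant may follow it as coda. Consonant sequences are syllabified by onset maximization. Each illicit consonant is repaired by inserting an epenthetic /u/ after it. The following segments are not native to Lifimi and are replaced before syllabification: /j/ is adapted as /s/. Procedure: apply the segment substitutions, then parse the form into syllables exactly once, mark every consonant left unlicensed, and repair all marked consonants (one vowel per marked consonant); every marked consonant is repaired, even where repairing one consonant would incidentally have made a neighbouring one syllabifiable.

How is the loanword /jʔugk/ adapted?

sʔugku

Substitution: /j/ → /s/, giving /sʔugk/.
Under (C)(C)V(C), the unsyllabifiable consonants are /k/ (at most one coda consonant is licensed; onsets may contain at most 2 consonants).
Epenthesis after each stranded consonant: /k/ → /ku/.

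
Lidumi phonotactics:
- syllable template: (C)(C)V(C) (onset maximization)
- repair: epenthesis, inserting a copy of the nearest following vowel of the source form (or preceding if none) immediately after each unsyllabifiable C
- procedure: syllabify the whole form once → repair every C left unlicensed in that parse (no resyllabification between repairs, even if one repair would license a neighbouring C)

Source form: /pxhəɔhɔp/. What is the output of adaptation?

pəxhəɔhɔp

The consonants /p/ cannot be parsed into a legal (C)(C)V(C) syllable (at most one coda consonant is licensed; onsets may contain at most 2 consonants).
Each unlicensed consonant becomes the onset of a new syllable: /p/ → /pə/.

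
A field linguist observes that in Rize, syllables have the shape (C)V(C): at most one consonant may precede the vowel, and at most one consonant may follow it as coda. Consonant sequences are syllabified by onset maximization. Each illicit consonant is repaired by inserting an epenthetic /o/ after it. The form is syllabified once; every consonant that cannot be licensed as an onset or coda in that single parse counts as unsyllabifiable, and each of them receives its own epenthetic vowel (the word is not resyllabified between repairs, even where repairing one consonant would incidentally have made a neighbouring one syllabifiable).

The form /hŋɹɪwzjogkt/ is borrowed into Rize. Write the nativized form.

The consonants /h/, /ŋ/, /z/, /k/, /t/ cannot be parsed into a legal (C)V(C) syllable (at most one coda consonant is licensed; onsets are limited to one consonant).
Inserting the epenthetic vowel yields /h/ → /ho/, /ŋ/ → /ŋo/, /z/ → /zo/, /k/ → /ko/, /t/ → /to/.

hoŋoɹɪwzojogkoto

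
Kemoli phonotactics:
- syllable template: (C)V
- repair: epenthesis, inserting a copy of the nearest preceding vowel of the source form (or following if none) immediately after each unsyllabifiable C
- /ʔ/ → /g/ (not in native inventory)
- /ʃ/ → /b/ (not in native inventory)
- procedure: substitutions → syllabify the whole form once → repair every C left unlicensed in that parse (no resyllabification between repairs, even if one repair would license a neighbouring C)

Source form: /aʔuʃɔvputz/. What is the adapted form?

agubɔvɔputuzu

Substitution: /ʔ/ → /g/, /ʃ/ → /b/, giving /agubɔvputz/.
Under (C)V, the unsyllabifiable consonants are /v/, /t/, /z/ (no codas are permitted; onsets are limited to one consonant).
Inserting the epenthetic vowel yields /v/ → /vɔ/, /t/ → /tu/, /z/ → /zu/.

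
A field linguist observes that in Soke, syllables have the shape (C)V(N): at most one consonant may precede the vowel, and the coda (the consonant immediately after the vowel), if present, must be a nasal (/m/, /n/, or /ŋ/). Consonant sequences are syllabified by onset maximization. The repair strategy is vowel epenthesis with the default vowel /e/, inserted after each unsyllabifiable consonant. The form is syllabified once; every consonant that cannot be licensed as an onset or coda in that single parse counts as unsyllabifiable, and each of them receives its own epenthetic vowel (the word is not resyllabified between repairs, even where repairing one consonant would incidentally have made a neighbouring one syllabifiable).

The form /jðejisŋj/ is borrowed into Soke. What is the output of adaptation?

Under (C)V(N), the unsyllabifiable consonants are /j/, /s/, /ŋ/, /j/ (only a nasal (/m/, /n/, or /ŋ/) is licensed in coda position; onsets are limited to one consonant).
Each unlicensed consonant becomes the onset of a new syllable: /j/ → /je/, /s/ → /se/, /ŋ/ → /ŋe/, /j/ → /je/.

jeðejiseŋeje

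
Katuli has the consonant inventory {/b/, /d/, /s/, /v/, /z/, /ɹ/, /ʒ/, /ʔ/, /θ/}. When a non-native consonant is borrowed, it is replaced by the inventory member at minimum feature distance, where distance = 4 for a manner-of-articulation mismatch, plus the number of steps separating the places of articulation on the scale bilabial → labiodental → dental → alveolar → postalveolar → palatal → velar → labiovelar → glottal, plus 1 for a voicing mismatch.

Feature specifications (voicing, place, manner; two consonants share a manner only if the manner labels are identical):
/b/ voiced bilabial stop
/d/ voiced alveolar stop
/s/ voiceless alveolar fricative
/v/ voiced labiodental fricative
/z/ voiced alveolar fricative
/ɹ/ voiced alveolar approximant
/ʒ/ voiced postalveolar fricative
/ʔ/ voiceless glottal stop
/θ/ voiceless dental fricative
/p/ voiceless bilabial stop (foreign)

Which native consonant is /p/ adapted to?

b

/b/ is closest: same manner (stop), place distance 0 (bilabial→bilabial), voicing differs (+1); total 1. Next closest is /d/ at distance 4.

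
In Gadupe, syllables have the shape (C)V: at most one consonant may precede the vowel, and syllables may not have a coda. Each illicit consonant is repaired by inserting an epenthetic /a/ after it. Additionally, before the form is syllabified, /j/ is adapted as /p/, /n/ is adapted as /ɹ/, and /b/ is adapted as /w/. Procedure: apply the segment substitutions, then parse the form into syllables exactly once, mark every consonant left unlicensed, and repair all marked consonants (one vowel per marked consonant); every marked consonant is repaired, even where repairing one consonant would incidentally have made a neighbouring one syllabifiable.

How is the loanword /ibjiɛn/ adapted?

Substitution: /b/ → /w/, /j/ → /p/, /n/ → /ɹ/, giving /iwpiɛɹ/.
Under (C)V, the unsyllabifiable consonants are /w/, /ɹ/ (no codas are permitted; onsets are limited to one consonant).
Inserting the epenthetic vowel yields /w/ → /wa/, /ɹ/ → /ɹa/.

iwapiɛɹa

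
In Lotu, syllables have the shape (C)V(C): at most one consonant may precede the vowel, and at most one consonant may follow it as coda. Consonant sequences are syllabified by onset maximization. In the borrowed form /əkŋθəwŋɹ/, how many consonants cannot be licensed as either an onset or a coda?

3

Under (C)V(C), the unsyllabifiable consonants are /ŋ/, /ŋ/, /ɹ/ (at most one coda consonant is licensed; onsets are limited to one consonant).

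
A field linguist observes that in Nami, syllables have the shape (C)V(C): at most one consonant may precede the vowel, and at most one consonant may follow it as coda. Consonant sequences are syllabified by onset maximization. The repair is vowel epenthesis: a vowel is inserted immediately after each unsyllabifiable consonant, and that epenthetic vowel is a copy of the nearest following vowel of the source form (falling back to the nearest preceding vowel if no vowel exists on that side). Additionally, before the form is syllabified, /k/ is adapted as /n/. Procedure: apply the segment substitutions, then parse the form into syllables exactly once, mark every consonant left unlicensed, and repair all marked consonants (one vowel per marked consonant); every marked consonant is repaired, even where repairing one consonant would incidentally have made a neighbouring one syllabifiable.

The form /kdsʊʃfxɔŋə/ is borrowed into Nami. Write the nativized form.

nʊdʊsʊʃfɔxɔŋə

Substitution: /k/ → /n/, giving /ndsʊʃfxɔŋə/.
Under (C)V(C), the unsyllabifiable consonants are /n/, /d/, /f/ (at most one coda consonant is licensed; onsets are limited to one consonant).
Each unlicensed consonant becomes the onset of a new syllable: /n/ → /nʊ/, /d/ → /dʊ/, /f/ → /fɔ/.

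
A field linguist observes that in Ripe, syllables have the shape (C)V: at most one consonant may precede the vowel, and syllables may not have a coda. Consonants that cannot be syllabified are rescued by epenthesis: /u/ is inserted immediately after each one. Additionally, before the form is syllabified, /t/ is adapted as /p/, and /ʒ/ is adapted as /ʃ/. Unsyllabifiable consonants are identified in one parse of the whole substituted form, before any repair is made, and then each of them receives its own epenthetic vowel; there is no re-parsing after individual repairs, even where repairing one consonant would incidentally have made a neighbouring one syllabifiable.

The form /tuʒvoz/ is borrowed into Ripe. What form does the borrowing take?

Substitution: /t/ → /p/, /ʒ/ → /ʃ/, giving /puʃvoz/.
Syllabifying with onset maximization leaves /ʃ/, /z/ stranded (no codas are permitted; onsets are limited to one consonant).
Inserting the epenthetic vowel yields /ʃ/ → /ʃu/, /z/ → /zu/.

puʃuvozu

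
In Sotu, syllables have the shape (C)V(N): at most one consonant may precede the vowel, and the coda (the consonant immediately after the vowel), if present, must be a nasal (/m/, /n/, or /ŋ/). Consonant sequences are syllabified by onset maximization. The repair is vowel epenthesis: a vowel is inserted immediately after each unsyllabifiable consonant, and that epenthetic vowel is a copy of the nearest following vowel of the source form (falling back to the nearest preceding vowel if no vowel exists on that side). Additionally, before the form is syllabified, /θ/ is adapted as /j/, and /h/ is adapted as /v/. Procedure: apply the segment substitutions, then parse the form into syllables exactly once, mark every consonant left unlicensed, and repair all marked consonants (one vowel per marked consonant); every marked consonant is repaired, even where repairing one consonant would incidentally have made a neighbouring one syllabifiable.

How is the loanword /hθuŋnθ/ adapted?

vujuŋnuju

Substitution: /h/ → /v/, /θ/ → /j/, giving /vjuŋnj/.
The consonants /v/, /n/, /j/ cannot be parsed into a legal (C)V(N) syllable (only a nasal (/m/, /n/, or /ŋ/) is licensed in coda position; onsets are limited to one consonant).
Epenthesis after each stranded consonant: /v/ → /vu/, /n/ → /nu/, /j/ → /ju/.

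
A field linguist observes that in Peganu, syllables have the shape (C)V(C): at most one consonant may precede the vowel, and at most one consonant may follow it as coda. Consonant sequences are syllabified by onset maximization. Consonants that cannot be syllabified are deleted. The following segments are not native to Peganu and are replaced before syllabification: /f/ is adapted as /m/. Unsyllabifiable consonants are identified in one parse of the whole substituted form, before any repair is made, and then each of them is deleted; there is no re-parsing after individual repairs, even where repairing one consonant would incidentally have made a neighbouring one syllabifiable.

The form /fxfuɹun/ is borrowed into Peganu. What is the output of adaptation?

Substitution: /f/ → /m/, giving /mxmuɹun/.
Syllabifying with onset maximization leaves /m/, /x/ stranded (at most one coda consonant is licensed; onsets are limited to one consonant).
Deleting the stranded consonants removes /m/, /x/.

muɹun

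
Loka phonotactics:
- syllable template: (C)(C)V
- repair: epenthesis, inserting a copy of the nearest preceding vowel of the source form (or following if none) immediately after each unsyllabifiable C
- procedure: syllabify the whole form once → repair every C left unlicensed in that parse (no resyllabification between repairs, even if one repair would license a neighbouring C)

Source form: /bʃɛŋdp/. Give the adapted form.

bʃɛŋɛdɛpɛ

Under (C)(C)V, the unsyllabifiable consonants are /ŋ/, /d/, /p/ (no codas are permitted; onsets may contain at most 2 consonants).
Inserting the epenthetic vowel yields /ŋ/ → /ŋɛ/, /d/ → /dɛ/, /p/ → /pɛ/.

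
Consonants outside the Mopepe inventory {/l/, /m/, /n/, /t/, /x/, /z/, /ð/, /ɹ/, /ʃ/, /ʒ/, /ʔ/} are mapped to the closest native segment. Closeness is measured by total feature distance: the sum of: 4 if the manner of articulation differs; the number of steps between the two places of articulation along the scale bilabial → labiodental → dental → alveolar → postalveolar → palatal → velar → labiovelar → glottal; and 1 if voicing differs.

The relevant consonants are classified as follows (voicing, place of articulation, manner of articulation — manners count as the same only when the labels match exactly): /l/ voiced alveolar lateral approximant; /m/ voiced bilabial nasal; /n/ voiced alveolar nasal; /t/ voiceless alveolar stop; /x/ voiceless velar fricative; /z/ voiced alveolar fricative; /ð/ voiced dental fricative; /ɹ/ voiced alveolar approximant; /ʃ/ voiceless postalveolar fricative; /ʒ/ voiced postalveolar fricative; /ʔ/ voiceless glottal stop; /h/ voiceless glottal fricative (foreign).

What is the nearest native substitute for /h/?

x

/x/ is closest: same manner (fricative), place distance 2 (glottal→velar), same voicing; total 2. Next closest is /ʃ/ at distance 4.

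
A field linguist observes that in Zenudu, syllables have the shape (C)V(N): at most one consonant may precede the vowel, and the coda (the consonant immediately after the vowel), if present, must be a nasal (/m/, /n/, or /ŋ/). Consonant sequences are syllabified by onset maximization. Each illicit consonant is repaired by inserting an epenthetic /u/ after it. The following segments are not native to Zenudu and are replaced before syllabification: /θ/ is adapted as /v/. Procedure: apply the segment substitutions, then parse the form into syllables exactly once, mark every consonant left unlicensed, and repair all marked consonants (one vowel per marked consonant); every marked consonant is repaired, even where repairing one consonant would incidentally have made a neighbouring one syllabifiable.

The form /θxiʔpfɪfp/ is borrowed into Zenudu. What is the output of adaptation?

Substitution: /θ/ → /v/, giving /vxiʔpfɪfp/.
Under (C)V(N), the unsyllabifiable consonants are /v/, /ʔ/, /p/, /f/, /p/ (only a nasal (/m/, /n/, or /ŋ/) is licensed in coda position; onsets are limited to one consonant).
Inserting the epenthetic vowel yields /v/ → /vu/, /ʔ/ → /ʔu/, /p/ → /pu/, /f/ → /fu/, /p/ → /pu/.

vuxiʔupufɪfupu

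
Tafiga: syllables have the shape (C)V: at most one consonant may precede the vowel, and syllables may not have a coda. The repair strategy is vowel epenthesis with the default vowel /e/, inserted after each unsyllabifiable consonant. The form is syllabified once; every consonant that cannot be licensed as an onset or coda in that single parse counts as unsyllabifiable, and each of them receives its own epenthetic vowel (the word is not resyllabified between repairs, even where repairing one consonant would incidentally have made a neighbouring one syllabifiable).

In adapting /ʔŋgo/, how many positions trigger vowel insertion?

The unsyllabifiable consonants are /ʔ/, /ŋ/; each receives one epenthetic vowel.

2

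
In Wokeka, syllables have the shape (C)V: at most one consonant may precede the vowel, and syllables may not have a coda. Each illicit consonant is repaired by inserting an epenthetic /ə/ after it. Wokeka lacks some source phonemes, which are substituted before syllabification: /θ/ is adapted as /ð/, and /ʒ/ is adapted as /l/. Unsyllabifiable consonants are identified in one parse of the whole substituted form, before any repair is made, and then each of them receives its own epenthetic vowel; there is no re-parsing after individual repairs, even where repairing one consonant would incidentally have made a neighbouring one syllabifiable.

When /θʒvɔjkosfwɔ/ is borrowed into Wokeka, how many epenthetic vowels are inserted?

After substitution the input is /ðlvɔjkosfwɔ/.
The unsyllabifiable consonants are /ð/, /l/, /j/, /s/, /f/; each receives one epenthetic vowel.

5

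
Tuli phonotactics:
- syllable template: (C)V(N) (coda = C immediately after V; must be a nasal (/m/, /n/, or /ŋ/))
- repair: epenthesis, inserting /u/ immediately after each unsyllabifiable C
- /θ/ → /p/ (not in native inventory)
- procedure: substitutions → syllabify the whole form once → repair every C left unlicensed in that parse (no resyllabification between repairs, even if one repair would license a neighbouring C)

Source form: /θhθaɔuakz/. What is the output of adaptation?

puhupaɔuakuzu

Substitution: /θ/ → /p/, giving /phpaɔuakz/.
Syllabifying with onset maximization leaves /p/, /h/, /k/, /z/ stranded (only a nasal (/m/, /n/, or /ŋ/) is licensed in coda position; onsets are limited to one consonant).
Inserting the epenthetic vowel yields /p/ → /pu/, /h/ → /hu/, /k/ → /ku/, /z/ → /zu/.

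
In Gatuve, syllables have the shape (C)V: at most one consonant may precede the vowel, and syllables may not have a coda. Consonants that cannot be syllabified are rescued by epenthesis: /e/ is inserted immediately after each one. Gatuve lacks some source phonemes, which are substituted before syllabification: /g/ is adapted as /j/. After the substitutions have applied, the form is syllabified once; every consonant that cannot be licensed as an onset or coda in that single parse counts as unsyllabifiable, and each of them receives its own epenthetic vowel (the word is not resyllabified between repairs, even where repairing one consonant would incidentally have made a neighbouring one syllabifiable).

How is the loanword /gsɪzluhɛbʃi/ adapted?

Substitution: /g/ → /j/, giving /jsɪzluhɛbʃi/.
The consonants /j/, /z/, /b/ cannot be parsed into a legal (C)V syllable (no codas are permitted; onsets are limited to one consonant).
Inserting the epenthetic vowel yields /j/ → /je/, /z/ → /ze/, /b/ → /be/.

jesɪzeluhɛbeʃi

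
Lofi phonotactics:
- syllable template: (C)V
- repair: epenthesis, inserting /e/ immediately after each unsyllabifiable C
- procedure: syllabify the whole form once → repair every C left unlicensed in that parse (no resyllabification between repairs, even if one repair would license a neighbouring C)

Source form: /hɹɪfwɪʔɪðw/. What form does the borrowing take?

heɹɪfewɪʔɪðewe

Syllabifying with onset maximization leaves /h/, /f/, /ð/, /w/ stranded (no codas are permitted; onsets are limited to one consonant).
Each unlicensed consonant becomes the onset of a new syllable: /h/ → /he/, /f/ → /fe/, /ð/ → /ðe/, /w/ → /we/.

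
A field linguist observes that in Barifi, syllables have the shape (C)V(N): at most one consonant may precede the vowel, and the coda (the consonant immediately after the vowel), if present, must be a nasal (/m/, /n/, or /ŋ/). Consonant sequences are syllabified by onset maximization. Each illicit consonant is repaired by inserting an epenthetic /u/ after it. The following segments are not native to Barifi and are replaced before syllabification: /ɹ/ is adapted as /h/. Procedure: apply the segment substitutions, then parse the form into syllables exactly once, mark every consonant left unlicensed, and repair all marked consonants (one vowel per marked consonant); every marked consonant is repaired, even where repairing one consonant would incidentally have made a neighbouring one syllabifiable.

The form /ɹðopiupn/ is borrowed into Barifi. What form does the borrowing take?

Substitution: /ɹ/ → /h/, giving /hðopiupn/.
The consonants /h/, /p/, /n/ cannot be parsed into a legal (C)V(N) syllable (only a nasal (/m/, /n/, or /ŋ/) is licensed in coda position; onsets are limited to one consonant).
Epenthesis after each stranded consonant: /h/ → /hu/, /p/ → /pu/, /n/ → /nu/.

huðopiupunu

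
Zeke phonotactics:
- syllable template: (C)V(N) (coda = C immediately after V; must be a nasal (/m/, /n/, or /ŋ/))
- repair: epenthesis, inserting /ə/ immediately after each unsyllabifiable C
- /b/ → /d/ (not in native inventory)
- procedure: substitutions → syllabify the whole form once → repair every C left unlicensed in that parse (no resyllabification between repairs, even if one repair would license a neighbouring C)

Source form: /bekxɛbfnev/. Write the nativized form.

Substitution: /b/ → /d/, giving /dekxɛdfnev/.
Syllabifying with onset maximization leaves /k/, /d/, /f/, /v/ stranded (only a nasal (/m/, /n/, or /ŋ/) is licensed in coda position; onsets are limited to one consonant).
Inserting the epenthetic vowel yields /k/ → /kə/, /d/ → /də/, /f/ → /fə/, /v/ → /və/.

dekəxɛdəfənevə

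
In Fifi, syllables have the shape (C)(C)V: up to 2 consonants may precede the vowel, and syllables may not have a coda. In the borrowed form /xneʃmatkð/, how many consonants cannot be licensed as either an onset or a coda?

The consonants /t/, /k/, /ð/ cannot be parsed into a legal (C)(C)V syllable (no codas are permitted; onsets may contain at most 2 consonants).

3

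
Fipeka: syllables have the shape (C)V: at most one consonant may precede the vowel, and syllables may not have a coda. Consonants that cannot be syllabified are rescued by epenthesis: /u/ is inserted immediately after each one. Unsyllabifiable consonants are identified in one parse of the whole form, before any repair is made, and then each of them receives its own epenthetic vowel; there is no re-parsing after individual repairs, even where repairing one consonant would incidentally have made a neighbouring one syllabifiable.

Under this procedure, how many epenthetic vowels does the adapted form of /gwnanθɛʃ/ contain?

4

The unsyllabifiable consonants are /g/, /w/, /n/, /ʃ/; each receives one epenthetic vowel.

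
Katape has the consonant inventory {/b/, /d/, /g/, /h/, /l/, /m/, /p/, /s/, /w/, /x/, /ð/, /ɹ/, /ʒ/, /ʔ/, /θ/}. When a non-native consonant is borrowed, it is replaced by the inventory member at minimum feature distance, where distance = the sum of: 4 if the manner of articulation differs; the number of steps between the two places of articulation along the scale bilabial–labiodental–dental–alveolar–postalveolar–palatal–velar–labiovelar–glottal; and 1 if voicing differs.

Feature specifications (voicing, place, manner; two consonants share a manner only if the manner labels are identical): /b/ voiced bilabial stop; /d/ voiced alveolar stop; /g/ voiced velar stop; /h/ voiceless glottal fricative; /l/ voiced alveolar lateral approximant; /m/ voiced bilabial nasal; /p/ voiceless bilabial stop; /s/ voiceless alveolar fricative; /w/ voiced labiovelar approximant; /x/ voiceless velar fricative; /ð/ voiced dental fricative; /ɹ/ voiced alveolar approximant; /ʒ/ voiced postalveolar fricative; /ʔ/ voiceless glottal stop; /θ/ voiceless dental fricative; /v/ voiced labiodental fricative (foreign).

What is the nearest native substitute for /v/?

/ð/ is closest: same manner (fricative), place distance 1 (labiodental→dental), same voicing; total 1. Next closest is /θ/ at distance 2.

ð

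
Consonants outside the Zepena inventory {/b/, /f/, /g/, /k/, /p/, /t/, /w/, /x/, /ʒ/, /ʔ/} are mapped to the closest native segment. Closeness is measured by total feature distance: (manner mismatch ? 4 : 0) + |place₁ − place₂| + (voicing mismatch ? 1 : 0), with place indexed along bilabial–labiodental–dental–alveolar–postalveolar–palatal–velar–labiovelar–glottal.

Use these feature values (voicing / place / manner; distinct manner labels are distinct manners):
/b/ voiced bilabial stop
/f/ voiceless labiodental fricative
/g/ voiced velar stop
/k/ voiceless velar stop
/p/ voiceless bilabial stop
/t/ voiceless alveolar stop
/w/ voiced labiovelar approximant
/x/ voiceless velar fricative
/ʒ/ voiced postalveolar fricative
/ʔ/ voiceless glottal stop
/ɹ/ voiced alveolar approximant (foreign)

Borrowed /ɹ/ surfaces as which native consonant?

w

/w/ is closest: same manner (approximant), place distance 4 (alveolar→labiovelar), same voicing; total 4. Next closest is /t/ at distance 5.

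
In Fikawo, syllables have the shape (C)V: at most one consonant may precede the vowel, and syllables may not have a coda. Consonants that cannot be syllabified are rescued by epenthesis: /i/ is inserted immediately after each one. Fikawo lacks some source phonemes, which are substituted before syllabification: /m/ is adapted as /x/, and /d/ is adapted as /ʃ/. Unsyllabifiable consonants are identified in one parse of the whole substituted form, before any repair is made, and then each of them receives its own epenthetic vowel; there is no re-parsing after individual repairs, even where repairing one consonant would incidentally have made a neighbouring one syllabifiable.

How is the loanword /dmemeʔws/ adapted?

Substitution: /d/ → /ʃ/, /m/ → /x/, giving /ʃxexeʔws/.
The consonants /ʃ/, /ʔ/, /w/, /s/ cannot be parsed into a legal (C)V syllable (no codas are permitted; onsets are limited to one consonant).
Each unlicensed consonant becomes the onset of a new syllable: /ʃ/ → /ʃi/, /ʔ/ → /ʔi/, /w/ → /wi/, /s/ → /si/.

ʃixexeʔiwisi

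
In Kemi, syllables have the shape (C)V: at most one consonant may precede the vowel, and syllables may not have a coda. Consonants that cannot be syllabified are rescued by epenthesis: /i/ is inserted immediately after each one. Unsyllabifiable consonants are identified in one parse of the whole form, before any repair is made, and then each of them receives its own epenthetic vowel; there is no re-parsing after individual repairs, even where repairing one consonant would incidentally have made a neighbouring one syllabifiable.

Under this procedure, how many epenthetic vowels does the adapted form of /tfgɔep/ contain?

The unsyllabifiable consonants are /t/, /f/, /p/; each receives one epenthetic vowel.

3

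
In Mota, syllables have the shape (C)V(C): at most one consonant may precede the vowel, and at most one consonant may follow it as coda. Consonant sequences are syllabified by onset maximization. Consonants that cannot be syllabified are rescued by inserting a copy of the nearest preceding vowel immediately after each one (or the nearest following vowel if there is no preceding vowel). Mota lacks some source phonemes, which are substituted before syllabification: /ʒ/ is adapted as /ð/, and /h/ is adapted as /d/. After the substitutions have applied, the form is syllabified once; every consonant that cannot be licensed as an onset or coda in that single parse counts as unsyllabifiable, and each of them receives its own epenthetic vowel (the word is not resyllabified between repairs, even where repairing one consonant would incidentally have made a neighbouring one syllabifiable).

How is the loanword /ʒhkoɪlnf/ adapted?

Substitution: /ʒ/ → /ð/, /h/ → /d/, giving /ðdkoɪlnf/.
Syllabifying with onset maximization leaves /ð/, /d/, /n/, /f/ stranded (at most one coda consonant is licensed; onsets are limited to one consonant).
Inserting the epenthetic vowel yields /ð/ → /ðo/, /d/ → /do/, /n/ → /nɪ/, /f/ → /fɪ/.

ðodokoɪlnɪfɪ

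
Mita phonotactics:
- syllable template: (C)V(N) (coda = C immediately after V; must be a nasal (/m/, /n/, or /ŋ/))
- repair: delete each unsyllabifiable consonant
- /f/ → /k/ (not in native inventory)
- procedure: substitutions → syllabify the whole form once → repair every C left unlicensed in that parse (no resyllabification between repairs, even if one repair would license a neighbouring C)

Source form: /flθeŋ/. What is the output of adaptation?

Substitution: /f/ → /k/, giving /klθeŋ/.
Syllabifying with onset maximization leaves /k/, /l/ stranded (only a nasal (/m/, /n/, or /ŋ/) is licensed in coda position; onsets are limited to one consonant).
Deleting the stranded consonants removes /k/, /l/.

θeŋ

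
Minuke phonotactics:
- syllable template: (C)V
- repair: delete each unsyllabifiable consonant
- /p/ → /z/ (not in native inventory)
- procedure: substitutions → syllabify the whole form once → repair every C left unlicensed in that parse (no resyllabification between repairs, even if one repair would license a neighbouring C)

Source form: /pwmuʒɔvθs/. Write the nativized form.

Substitution: /p/ → /z/, giving /zwmuʒɔvθs/.
Under (C)V, the unsyllabifiable consonants are /z/, /w/, /v/, /θ/, /s/ (no codas are permitted; onsets are limited to one consonant).
Deleting the stranded consonants removes /z/, /w/, /v/, /θ/, /s/.

muʒɔ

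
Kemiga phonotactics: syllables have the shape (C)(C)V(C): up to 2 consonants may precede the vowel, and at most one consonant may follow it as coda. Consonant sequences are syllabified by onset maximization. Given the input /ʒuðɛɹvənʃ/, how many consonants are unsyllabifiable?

The consonants /ʃ/ cannot be parsed into a legal (C)(C)V(C) syllable (at most one coda consonant is licensed; onsets may contain at most 2 consonants).

1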